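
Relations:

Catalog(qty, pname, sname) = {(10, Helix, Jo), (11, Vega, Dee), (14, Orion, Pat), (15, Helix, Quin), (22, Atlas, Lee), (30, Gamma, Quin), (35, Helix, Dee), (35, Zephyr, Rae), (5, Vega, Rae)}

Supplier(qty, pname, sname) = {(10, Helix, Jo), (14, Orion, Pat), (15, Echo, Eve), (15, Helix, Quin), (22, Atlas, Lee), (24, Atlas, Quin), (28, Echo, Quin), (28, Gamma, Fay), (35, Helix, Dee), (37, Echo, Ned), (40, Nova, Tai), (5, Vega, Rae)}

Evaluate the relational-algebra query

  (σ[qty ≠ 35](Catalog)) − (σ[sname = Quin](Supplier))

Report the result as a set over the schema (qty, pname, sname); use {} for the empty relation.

{(10, Helix, Jo), (11, Vega, Dee), (14, Orion, Pat), (22, Atlas, Lee), (30, Gamma, Quin), (5, Vega, Rae)}

σ[qty ≠ 35]: keep tuples satisfying qty ≠ 35 → {(10, Helix, Jo), (11, Vega, Dee), (14, Orion, Pat), (15, Helix, Quin), (22, Atlas, Lee), (30, Gamma, Quin), (5, Vega, Rae)}
σ[sname = Quin]: keep tuples satisfying sname = Quin → {(15, Helix, Quin), (24, Atlas, Quin), (28, Echo, Quin)}
Set difference of the two operands is {(10, Helix, Jo), (11, Vega, Dee), (14, Orion, Pat), (22, Atlas, Lee), (30, Gamma, Quin), (5, Vega, Rae)}.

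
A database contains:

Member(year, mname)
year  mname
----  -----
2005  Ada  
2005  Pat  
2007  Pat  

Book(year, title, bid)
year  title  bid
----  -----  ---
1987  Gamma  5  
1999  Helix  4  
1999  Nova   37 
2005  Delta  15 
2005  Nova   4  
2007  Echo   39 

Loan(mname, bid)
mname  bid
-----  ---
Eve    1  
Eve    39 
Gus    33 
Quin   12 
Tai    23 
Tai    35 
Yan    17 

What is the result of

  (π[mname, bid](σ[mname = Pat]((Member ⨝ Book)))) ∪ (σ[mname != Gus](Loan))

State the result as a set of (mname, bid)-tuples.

Joining Member and Book on year yields {(2005, Ada, Delta, 15), (2005, Ada, Nova, 4), (2005, Pat, Delta, 15), (2005, Pat, Nova, 4), (2007, Pat, Echo, 39)}.
Filtering on mname = Pat leaves {(2005, Pat, Delta, 15), (2005, Pat, Nova, 4), (2007, Pat, Echo, 39)}.
Projecting to mname, bid: {(Pat, 15), (Pat, 39), (Pat, 4)}
Filtering on mname != Gus leaves {(Eve, 1), (Eve, 39), (Quin, 12), (Tai, 23), (Tai, 35), (Yan, 17)}.
Taking the union: {(Eve, 1), (Eve, 39), (Pat, 15), (Pat, 39), (Pat, 4), (Quin, 12), (Tai, 23), (Tai, 35), (Yan, 17)}

{(Eve, 1), (Eve, 39), (Pat, 15), (Pat, 39), (Pat, 4), (Quin, 12), (Tai, 23), (Tai, 35), (Yan, 17)}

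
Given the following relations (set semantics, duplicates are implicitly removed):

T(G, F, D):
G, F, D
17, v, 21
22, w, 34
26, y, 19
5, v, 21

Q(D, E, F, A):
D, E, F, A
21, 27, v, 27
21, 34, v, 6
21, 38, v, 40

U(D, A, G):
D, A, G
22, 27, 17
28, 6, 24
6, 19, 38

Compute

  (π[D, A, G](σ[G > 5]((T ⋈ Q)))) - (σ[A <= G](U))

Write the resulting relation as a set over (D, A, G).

Joining T and Q on F, D yields {(17, v, 21, 27, 27), (17, v, 21, 34, 6), (17, v, 21, 38, 40), (5, v, 21, 27, 27), (5, v, 21, 34, 6), (5, v, 21, 38, 40)}.
Apply σ_{G > 5}; surviving tuples: {(17, v, 21, 27, 27), (17, v, 21, 34, 6), (17, v, 21, 38, 40)}
π_{D, A, G} gives {(21, 27, 17), (21, 40, 17), (21, 6, 17)}.
Apply σ_{A <= G}; surviving tuples: {(28, 6, 24), (6, 19, 38)}
Difference: {(21, 27, 17), (21, 40, 17), (21, 6, 17)} with {(28, 6, 24), (6, 19, 38)} → {(21, 27, 17), (21, 40, 17), (21, 6, 17)}

{(21, 27, 17), (21, 40, 17), (21, 6, 17)}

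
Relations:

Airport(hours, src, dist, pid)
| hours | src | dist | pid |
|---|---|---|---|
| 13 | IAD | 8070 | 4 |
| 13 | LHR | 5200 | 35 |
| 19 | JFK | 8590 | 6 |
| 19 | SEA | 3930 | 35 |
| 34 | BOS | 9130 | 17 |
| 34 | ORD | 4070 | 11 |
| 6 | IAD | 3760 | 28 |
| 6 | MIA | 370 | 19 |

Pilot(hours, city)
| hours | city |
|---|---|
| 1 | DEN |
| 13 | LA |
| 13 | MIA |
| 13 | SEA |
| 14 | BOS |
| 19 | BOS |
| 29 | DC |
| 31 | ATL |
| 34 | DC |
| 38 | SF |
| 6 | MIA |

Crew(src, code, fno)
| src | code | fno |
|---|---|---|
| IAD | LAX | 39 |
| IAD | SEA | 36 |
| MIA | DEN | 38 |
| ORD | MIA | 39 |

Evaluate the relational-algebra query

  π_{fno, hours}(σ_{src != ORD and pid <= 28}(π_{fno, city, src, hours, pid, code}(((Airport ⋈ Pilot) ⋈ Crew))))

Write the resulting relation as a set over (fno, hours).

{(36, 13), (36, 6), (38, 6), (39, 13), (39, 6)}

Airport ⋈ Pilot (natural join on hours): {(13, IAD, 8070, 4, LA), (13, IAD, 8070, 4, MIA), (13, IAD, 8070, 4, SEA), (13, LHR, 5200, 35, LA), (13, LHR, 5200, 35, MIA), (13, LHR, 5200, 35, SEA), (19, JFK, 8590, 6, BOS), (19, SEA, 3930, 35, BOS), (34, BOS, 9130, 17, DC), (34, ORD, 4070, 11, DC), (6, IAD, 3760, 28, MIA), (6, MIA, 370, 19, MIA)}
(Airport ⋈ Pilot) ⋈ Crew (natural join on src): {(13, IAD, 8070, 4, LA, LAX, 39), (13, IAD, 8070, 4, LA, SEA, 36), (13, IAD, 8070, 4, MIA, LAX, 39), (13, IAD, 8070, 4, MIA, SEA, 36), (13, IAD, 8070, 4, SEA, LAX, 39), (13, IAD, 8070, 4, SEA, SEA, 36), (34, ORD, 4070, 11, DC, MIA, 39), (6, IAD, 3760, 28, MIA, LAX, 39), (6, IAD, 3760, 28, MIA, SEA, 36), (6, MIA, 370, 19, MIA, DEN, 38)}
π[fno, city, src, hours, pid, code]: project onto (fno, city, src, hours, pid, code) → {(36, LA, IAD, 13, 4, SEA), (36, MIA, IAD, 13, 4, SEA), (36, MIA, IAD, 6, 28, SEA), (36, SEA, IAD, 13, 4, SEA), (38, MIA, MIA, 6, 19, DEN), (39, DC, ORD, 34, 11, MIA), (39, LA, IAD, 13, 4, LAX), (39, MIA, IAD, 13, 4, LAX), (39, MIA, IAD, 6, 28, LAX), (39, SEA, IAD, 13, 4, LAX)}
σ[src != ORD and pid <= 28]: keep tuples satisfying src != ORD and pid <= 28 → {(36, LA, IAD, 13, 4, SEA), (36, MIA, IAD, 13, 4, SEA), (36, MIA, IAD, 6, 28, SEA), (36, SEA, IAD, 13, 4, SEA), (38, MIA, MIA, 6, 19, DEN), (39, LA, IAD, 13, 4, LAX), (39, MIA, IAD, 13, 4, LAX), (39, MIA, IAD, 6, 28, LAX), (39, SEA, IAD, 13, 4, LAX)}
π[fno, hours]: project onto (fno, hours) (4 duplicate(s) eliminated) → {(36, 13), (36, 6), (38, 6), (39, 13), (39, 6)}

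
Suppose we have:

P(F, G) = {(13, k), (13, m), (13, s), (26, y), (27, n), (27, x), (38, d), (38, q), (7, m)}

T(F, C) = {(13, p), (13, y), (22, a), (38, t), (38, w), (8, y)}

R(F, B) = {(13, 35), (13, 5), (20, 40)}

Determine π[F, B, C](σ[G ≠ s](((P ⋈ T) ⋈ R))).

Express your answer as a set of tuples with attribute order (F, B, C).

Natural join on F: {(13, k, p), (13, k, y), (13, m, p), (13, m, y), (13, s, p), (13, s, y), (38, d, t), (38, d, w), (38, q, t), (38, q, w)}
Natural join on F: {(13, k, p, 35), (13, k, p, 5), (13, k, y, 35), (13, k, y, 5), (13, m, p, 35), (13, m, p, 5), (13, m, y, 35), (13, m, y, 5), (13, s, p, 35), (13, s, p, 5), (13, s, y, 35), (13, s, y, 5)}
Apply σ_{G ≠ s}; surviving tuples: {(13, k, p, 35), (13, k, p, 5), (13, k, y, 35), (13, k, y, 5), (13, m, p, 35), (13, m, p, 5), (13, m, y, 35), (13, m, y, 5)}
π[F, B, C]: project onto (F, B, C) (4 duplicate(s) eliminated) → {(13, 35, p), (13, 35, y), (13, 5, p), (13, 5, y)}

{(13, 35, p), (13, 35, y), (13, 5, p), (13, 5, y)}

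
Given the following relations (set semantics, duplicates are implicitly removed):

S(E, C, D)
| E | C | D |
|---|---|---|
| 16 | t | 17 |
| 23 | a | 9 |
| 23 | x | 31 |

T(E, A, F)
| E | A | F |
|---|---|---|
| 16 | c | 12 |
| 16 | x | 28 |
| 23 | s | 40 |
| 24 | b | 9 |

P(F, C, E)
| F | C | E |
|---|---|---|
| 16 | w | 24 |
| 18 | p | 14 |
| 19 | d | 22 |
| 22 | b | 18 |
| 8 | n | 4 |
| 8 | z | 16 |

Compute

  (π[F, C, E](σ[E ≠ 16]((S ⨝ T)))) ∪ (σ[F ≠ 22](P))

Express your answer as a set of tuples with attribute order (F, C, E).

{(16, w, 24), (18, p, 14), (19, d, 22), (40, a, 23), (40, x, 23), (8, n, 4), (8, z, 16)}

S ⋈ T (natural join on E): {(16, t, 17, c, 12), (16, t, 17, x, 28), (23, a, 9, s, 40), (23, x, 31, s, 40)}
Filtering on E ≠ 16 leaves {(23, a, 9, s, 40), (23, x, 31, s, 40)}.
Keep only column(s) F, C, E: {(40, a, 23), (40, x, 23)}
Filtering on F ≠ 22 leaves {(16, w, 24), (18, p, 14), (19, d, 22), (8, n, 4), (8, z, 16)}.
Set union of the two operands is {(16, w, 24), (18, p, 14), (19, d, 22), (40, a, 23), (40, x, 23), (8, n, 4), (8, z, 16)}.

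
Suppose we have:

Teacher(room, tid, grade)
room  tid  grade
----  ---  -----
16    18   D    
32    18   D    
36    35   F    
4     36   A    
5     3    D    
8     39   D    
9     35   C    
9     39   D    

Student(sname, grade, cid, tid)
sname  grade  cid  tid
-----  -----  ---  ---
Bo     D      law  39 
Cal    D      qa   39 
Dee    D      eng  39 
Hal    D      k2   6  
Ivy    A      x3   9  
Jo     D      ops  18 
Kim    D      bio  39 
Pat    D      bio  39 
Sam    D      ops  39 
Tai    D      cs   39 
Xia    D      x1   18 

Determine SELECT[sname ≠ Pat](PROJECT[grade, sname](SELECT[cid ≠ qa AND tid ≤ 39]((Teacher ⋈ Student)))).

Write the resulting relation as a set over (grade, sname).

Joining Teacher and Student on tid, grade yields {(16, 18, D, Jo, ops), (16, 18, D, Xia, x1), (32, 18, D, Jo, ops), (32, 18, D, Xia, x1), (8, 39, D, Bo, law), (8, 39, D, Cal, qa), (8, 39, D, Dee, eng), (8, 39, D, Kim, bio), (8, 39, D, Pat, bio), (8, 39, D, Sam, ops), (8, 39, D, Tai, cs), (9, 39, D, Bo, law), (9, 39, D, Cal, qa), (9, 39, D, Dee, eng), (9, 39, D, Kim, bio), (9, 39, D, Pat, bio), (9, 39, D, Sam, ops), (9, 39, D, Tai, cs)}.
Filtering on cid ≠ qa AND tid ≤ 39 leaves {(16, 18, D, Jo, ops), (16, 18, D, Xia, x1), (32, 18, D, Jo, ops), (32, 18, D, Xia, x1), (8, 39, D, Bo, law), (8, 39, D, Dee, eng), (8, 39, D, Kim, bio), (8, 39, D, Pat, bio), (8, 39, D, Sam, ops), (8, 39, D, Tai, cs), (9, 39, D, Bo, law), (9, 39, D, Dee, eng), (9, 39, D, Kim, bio), (9, 39, D, Pat, bio), (9, 39, D, Sam, ops), (9, 39, D, Tai, cs)}.
π_{grade, sname} gives {(D, Bo), (D, Dee), (D, Jo), (D, Kim), (D, Pat), (D, Sam), (D, Tai), (D, Xia)} (8 duplicate(s) eliminated).
Filtering on sname ≠ Pat leaves {(D, Bo), (D, Dee), (D, Jo), (D, Kim), (D, Sam), (D, Tai), (D, Xia)}.

{(D, Bo), (D, Dee), (D, Jo), (D, Kim), (D, Sam), (D, Tai), (D, Xia)}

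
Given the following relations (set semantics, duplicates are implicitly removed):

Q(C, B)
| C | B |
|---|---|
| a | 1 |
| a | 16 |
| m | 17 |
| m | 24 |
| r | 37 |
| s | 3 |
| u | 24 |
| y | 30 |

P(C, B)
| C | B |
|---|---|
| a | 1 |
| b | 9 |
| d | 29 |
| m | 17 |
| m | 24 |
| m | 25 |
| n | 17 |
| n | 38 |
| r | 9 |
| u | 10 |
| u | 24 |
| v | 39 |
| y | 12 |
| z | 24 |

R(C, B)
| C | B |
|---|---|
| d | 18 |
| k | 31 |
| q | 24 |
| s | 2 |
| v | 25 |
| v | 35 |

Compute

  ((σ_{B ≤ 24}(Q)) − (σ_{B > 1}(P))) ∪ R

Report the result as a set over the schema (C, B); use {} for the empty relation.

Selection B ≤ 24: {(a, 1), (a, 16), (m, 17), (m, 24), (s, 3), (u, 24)}
Selection B > 1: {(b, 9), (d, 29), (m, 17), (m, 24), (m, 25), (n, 17), (n, 38), (r, 9), (u, 10), (u, 24), (v, 39), (y, 12), (z, 24)}
Set difference of the two operands is {(a, 1), (a, 16), (s, 3)}.
Set union of the two operands is {(a, 1), (a, 16), (d, 18), (k, 31), (q, 24), (s, 2), (s, 3), (v, 25), (v, 35)}.

{(a, 1), (a, 16), (d, 18), (k, 31), (q, 24), (s, 2), (s, 3), (v, 25), (v, 35)}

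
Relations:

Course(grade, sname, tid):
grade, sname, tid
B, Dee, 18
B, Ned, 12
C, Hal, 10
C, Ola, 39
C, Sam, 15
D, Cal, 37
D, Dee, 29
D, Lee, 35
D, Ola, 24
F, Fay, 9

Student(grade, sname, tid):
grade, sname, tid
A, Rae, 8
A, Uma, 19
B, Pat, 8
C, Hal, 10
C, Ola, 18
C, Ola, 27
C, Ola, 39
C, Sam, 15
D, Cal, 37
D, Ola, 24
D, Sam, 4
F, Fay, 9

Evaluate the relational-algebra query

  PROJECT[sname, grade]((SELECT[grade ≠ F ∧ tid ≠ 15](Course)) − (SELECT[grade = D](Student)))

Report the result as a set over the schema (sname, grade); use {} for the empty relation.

{(Dee, B), (Dee, D), (Hal, C), (Lee, D), (Ned, B), (Ola, C)}

σ[grade ≠ F ∧ tid ≠ 15]: keep tuples satisfying grade ≠ F ∧ tid ≠ 15 → {(B, Dee, 18), (B, Ned, 12), (C, Hal, 10), (C, Ola, 39), (D, Cal, 37), (D, Dee, 29), (D, Lee, 35), (D, Ola, 24)}
σ[grade = D]: keep tuples satisfying grade = D → {(D, Cal, 37), (D, Ola, 24), (D, Sam, 4)}
Set difference of the two operands is {(B, Dee, 18), (B, Ned, 12), (C, Hal, 10), (C, Ola, 39), (D, Dee, 29), (D, Lee, 35)}.
Keep only column(s) sname, grade: {(Dee, B), (Dee, D), (Hal, C), (Lee, D), (Ned, B), (Ola, C)}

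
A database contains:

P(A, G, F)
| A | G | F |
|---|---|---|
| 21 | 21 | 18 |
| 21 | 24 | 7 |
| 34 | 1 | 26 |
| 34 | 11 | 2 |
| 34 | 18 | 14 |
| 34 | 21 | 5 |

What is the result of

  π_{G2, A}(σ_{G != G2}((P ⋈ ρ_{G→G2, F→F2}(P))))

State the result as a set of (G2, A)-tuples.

ρ[G→G2, F→F2]: schema becomes (A, G2, F2); tuples unchanged.
Joining P and ρ_{G→G2, F→F2}(P) on A yields {(21, 21, 18, 21, 18), (21, 21, 18, 24, 7), (21, 24, 7, 21, 18), (21, 24, 7, 24, 7), (34, 1, 26, 1, 26), (34, 1, 26, 11, 2), (34, 1, 26, 18, 14), (34, 1, 26, 21, 5), (34, 11, 2, 1, 26), (34, 11, 2, 11, 2), (34, 11, 2, 18, 14), (34, 11, 2, 21, 5), (34, 18, 14, 1, 26), (34, 18, 14, 11, 2), (34, 18, 14, 18, 14), (34, 18, 14, 21, 5), (34, 21, 5, 1, 26), (34, 21, 5, 11, 2), (34, 21, 5, 18, 14), (34, 21, 5, 21, 5)}.
σ[G != G2]: keep tuples satisfying G != G2 → {(21, 21, 18, 24, 7), (21, 24, 7, 21, 18), (34, 1, 26, 11, 2), (34, 1, 26, 18, 14), (34, 1, 26, 21, 5), (34, 11, 2, 1, 26), (34, 11, 2, 18, 14), (34, 11, 2, 21, 5), (34, 18, 14, 1, 26), (34, 18, 14, 11, 2), (34, 18, 14, 21, 5), (34, 21, 5, 1, 26), (34, 21, 5, 11, 2), (34, 21, 5, 18, 14)}
Projecting to G2, A (8 duplicate(s) eliminated): {(1, 34), (11, 34), (18, 34), (21, 21), (21, 34), (24, 21)}

{(1, 34), (11, 34), (18, 34), (21, 21), (21, 34), (24, 21)}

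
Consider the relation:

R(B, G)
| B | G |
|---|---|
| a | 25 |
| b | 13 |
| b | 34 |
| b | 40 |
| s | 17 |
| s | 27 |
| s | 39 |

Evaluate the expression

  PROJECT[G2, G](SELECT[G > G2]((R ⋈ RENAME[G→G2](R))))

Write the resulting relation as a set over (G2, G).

ρ[G→G2]: schema becomes (B, G2); tuples unchanged.
Joining R and RENAME[G→G2](R) on B yields {(a, 25, 25), (b, 13, 13), (b, 13, 34), (b, 13, 40), (b, 34, 13), (b, 34, 34), (b, 34, 40), (b, 40, 13), (b, 40, 34), (b, 40, 40), (s, 17, 17), (s, 17, 27), (s, 17, 39), (s, 27, 17), (s, 27, 27), (s, 27, 39), (s, 39, 17), (s, 39, 27), (s, 39, 39)}.
Selection G > G2: {(b, 34, 13), (b, 40, 13), (b, 40, 34), (s, 27, 17), (s, 39, 17), (s, 39, 27)}
Keep only column(s) G2, G: {(13, 34), (13, 40), (17, 27), (17, 39), (27, 39), (34, 40)}

{(13, 34), (13, 40), (17, 27), (17, 39), (27, 39), (34, 40)}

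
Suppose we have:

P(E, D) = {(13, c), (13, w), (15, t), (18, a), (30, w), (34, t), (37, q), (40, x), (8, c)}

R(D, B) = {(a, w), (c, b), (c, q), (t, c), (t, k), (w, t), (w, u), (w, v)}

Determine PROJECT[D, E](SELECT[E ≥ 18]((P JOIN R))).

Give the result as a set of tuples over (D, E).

{(a, 18), (t, 34), (w, 30)}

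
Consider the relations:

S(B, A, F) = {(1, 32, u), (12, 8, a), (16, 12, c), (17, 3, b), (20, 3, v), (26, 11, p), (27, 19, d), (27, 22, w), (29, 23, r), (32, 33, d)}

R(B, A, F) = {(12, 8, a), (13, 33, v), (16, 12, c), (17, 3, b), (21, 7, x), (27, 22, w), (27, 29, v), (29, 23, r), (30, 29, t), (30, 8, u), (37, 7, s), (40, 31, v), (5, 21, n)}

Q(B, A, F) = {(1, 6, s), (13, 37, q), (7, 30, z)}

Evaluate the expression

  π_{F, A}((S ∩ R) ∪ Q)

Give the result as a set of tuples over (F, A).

{(a, 8), (b, 3), (c, 12), (q, 37), (r, 23), (s, 6), (w, 22), (z, 30)}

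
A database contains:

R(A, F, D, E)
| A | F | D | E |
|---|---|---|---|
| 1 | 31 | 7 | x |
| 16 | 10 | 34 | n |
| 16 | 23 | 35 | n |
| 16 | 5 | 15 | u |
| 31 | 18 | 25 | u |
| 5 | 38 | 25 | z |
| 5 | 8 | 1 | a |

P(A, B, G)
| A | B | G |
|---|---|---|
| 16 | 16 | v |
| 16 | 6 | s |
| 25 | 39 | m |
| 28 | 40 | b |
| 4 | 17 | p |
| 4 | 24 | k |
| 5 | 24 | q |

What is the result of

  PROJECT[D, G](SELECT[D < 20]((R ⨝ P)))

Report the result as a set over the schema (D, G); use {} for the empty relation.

R ⋈ P (natural join on A): {(16, 10, 34, n, 16, v), (16, 10, 34, n, 6, s), (16, 23, 35, n, 16, v), (16, 23, 35, n, 6, s), (16, 5, 15, u, 16, v), (16, 5, 15, u, 6, s), (5, 38, 25, z, 24, q), (5, 8, 1, a, 24, q)}
Apply σ_{D < 20}; surviving tuples: {(16, 5, 15, u, 16, v), (16, 5, 15, u, 6, s), (5, 8, 1, a, 24, q)}
π_{D, G} gives {(1, q), (15, s), (15, v)}.

{(1, q), (15, s), (15, v)}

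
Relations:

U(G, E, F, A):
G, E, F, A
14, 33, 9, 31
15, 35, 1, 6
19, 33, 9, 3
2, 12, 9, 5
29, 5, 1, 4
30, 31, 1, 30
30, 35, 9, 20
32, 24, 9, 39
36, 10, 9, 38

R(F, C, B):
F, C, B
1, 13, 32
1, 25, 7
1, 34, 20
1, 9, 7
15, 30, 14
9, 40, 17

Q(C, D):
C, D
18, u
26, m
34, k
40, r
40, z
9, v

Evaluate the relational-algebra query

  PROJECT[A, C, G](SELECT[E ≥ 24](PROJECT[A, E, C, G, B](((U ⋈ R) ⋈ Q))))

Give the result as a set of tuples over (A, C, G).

Natural join on F: {(14, 33, 9, 31, 40, 17), (15, 35, 1, 6, 13, 32), (15, 35, 1, 6, 25, 7), (15, 35, 1, 6, 34, 20), (15, 35, 1, 6, 9, 7), (19, 33, 9, 3, 40, 17), (2, 12, 9, 5, 40, 17), (29, 5, 1, 4, 13, 32), (29, 5, 1, 4, 25, 7), (29, 5, 1, 4, 34, 20), (29, 5, 1, 4, 9, 7), (30, 31, 1, 30, 13, 32), (30, 31, 1, 30, 25, 7), (30, 31, 1, 30, 34, 20), (30, 31, 1, 30, 9, 7), (30, 35, 9, 20, 40, 17), (32, 24, 9, 39, 40, 17), (36, 10, 9, 38, 40, 17)}
Natural join on C: {(14, 33, 9, 31, 40, 17, r), (14, 33, 9, 31, 40, 17, z), (15, 35, 1, 6, 34, 20, k), (15, 35, 1, 6, 9, 7, v), (19, 33, 9, 3, 40, 17, r), (19, 33, 9, 3, 40, 17, z), (2, 12, 9, 5, 40, 17, r), (2, 12, 9, 5, 40, 17, z), (29, 5, 1, 4, 34, 20, k), (29, 5, 1, 4, 9, 7, v), (30, 31, 1, 30, 34, 20, k), (30, 31, 1, 30, 9, 7, v), (30, 35, 9, 20, 40, 17, r), (30, 35, 9, 20, 40, 17, z), (32, 24, 9, 39, 40, 17, r), (32, 24, 9, 39, 40, 17, z), (36, 10, 9, 38, 40, 17, r), (36, 10, 9, 38, 40, 17, z)}
π_{A, E, C, G, B} gives {(20, 35, 40, 30, 17), (3, 33, 40, 19, 17), (30, 31, 34, 30, 20), (30, 31, 9, 30, 7), (31, 33, 40, 14, 17), (38, 10, 40, 36, 17), (39, 24, 40, 32, 17), (4, 5, 34, 29, 20), (4, 5, 9, 29, 7), (5, 12, 40, 2, 17), (6, 35, 34, 15, 20), (6, 35, 9, 15, 7)} (6 duplicate(s) eliminated).
Apply σ_{E ≥ 24}; surviving tuples: {(20, 35, 40, 30, 17), (3, 33, 40, 19, 17), (30, 31, 34, 30, 20), (30, 31, 9, 30, 7), (31, 33, 40, 14, 17), (39, 24, 40, 32, 17), (6, 35, 34, 15, 20), (6, 35, 9, 15, 7)}
π_{A, C, G} gives {(20, 40, 30), (3, 40, 19), (30, 34, 30), (30, 9, 30), (31, 40, 14), (39, 40, 32), (6, 34, 15), (6, 9, 15)}.

{(20, 40, 30), (3, 40, 19), (30, 34, 30), (30, 9, 30), (31, 40, 14), (39, 40, 32), (6, 34, 15), (6, 9, 15)}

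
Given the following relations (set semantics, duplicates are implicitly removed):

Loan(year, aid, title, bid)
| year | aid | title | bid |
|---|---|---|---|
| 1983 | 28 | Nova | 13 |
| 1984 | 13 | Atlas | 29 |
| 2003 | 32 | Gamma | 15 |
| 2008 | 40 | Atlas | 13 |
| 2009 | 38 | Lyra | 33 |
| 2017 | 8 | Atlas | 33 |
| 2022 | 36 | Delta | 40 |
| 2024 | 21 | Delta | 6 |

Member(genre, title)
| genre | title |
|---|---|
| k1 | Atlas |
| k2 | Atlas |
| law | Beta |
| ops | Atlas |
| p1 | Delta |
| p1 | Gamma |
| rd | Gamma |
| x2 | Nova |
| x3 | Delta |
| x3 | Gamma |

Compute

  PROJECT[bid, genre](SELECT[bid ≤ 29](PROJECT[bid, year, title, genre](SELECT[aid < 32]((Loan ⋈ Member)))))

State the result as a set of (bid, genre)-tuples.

{(13, x2), (29, k1), (29, k2), (29, ops), (6, p1), (6, x3)}

Natural join on title: {(1983, 28, Nova, 13, x2), (1984, 13, Atlas, 29, k1), (1984, 13, Atlas, 29, k2), (1984, 13, Atlas, 29, ops), (2003, 32, Gamma, 15, p1), (2003, 32, Gamma, 15, rd), (2003, 32, Gamma, 15, x3), (2008, 40, Atlas, 13, k1), (2008, 40, Atlas, 13, k2), (2008, 40, Atlas, 13, ops), (2017, 8, Atlas, 33, k1), (2017, 8, Atlas, 33, k2), (2017, 8, Atlas, 33, ops), (2022, 36, Delta, 40, p1), (2022, 36, Delta, 40, x3), (2024, 21, Delta, 6, p1), (2024, 21, Delta, 6, x3)}
Filtering on aid < 32 leaves {(1983, 28, Nova, 13, x2), (1984, 13, Atlas, 29, k1), (1984, 13, Atlas, 29, k2), (1984, 13, Atlas, 29, ops), (2017, 8, Atlas, 33, k1), (2017, 8, Atlas, 33, k2), (2017, 8, Atlas, 33, ops), (2024, 21, Delta, 6, p1), (2024, 21, Delta, 6, x3)}.
Keep only column(s) bid, year, title, genre: {(13, 1983, Nova, x2), (29, 1984, Atlas, k1), (29, 1984, Atlas, k2), (29, 1984, Atlas, ops), (33, 2017, Atlas, k1), (33, 2017, Atlas, k2), (33, 2017, Atlas, ops), (6, 2024, Delta, p1), (6, 2024, Delta, x3)}
Filtering on bid ≤ 29 leaves {(13, 1983, Nova, x2), (29, 1984, Atlas, k1), (29, 1984, Atlas, k2), (29, 1984, Atlas, ops), (6, 2024, Delta, p1), (6, 2024, Delta, x3)}.
Keep only column(s) bid, genre: {(13, x2), (29, k1), (29, k2), (29, ops), (6, p1), (6, x3)}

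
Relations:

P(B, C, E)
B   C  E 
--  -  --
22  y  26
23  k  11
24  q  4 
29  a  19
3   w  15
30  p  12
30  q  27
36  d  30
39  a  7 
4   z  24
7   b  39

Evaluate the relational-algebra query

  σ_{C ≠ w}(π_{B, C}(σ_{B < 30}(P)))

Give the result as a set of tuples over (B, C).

Apply σ_{B < 30}; surviving tuples: {(22, y, 26), (23, k, 11), (24, q, 4), (29, a, 19), (3, w, 15), (4, z, 24), (7, b, 39)}
Keep only column(s) B, C: {(22, y), (23, k), (24, q), (29, a), (3, w), (4, z), (7, b)}
Apply σ_{C ≠ w}; surviving tuples: {(22, y), (23, k), (24, q), (29, a), (4, z), (7, b)}

{(22, y), (23, k), (24, q), (29, a), (4, z), (7, b)}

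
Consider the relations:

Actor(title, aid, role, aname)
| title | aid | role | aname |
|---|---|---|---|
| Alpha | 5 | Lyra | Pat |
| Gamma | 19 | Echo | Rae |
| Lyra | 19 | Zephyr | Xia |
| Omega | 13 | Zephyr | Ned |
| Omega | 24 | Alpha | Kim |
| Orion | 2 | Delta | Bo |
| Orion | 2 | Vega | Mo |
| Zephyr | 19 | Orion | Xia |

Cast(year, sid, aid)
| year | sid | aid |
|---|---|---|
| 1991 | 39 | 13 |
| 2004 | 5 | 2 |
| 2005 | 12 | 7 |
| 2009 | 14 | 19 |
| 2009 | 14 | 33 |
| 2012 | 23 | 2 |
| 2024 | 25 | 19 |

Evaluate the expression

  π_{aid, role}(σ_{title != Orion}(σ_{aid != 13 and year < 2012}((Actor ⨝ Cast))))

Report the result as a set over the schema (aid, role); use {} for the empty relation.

{(19, Echo), (19, Orion), (19, Zephyr)}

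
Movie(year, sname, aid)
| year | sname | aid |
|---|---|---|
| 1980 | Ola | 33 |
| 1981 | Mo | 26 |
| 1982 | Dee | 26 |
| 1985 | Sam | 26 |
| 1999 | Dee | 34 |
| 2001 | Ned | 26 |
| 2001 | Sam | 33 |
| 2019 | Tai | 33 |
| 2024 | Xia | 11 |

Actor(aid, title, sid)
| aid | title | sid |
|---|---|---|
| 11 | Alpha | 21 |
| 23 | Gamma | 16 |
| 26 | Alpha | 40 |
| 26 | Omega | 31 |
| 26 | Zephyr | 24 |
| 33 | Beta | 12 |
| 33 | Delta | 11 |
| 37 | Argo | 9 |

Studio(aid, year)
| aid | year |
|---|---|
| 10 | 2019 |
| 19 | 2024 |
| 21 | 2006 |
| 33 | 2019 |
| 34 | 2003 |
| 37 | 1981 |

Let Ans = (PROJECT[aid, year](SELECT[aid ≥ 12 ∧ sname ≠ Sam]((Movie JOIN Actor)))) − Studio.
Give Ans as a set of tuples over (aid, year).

{(26, 1981), (26, 1982), (26, 2001), (33, 1980)}

Movie ⋈ Actor (natural join on aid): {(1980, Ola, 33, Beta, 12), (1980, Ola, 33, Delta, 11), (1981, Mo, 26, Alpha, 40), (1981, Mo, 26, Omega, 31), (1981, Mo, 26, Zephyr, 24), (1982, Dee, 26, Alpha, 40), (1982, Dee, 26, Omega, 31), (1982, Dee, 26, Zephyr, 24), (1985, Sam, 26, Alpha, 40), (1985, Sam, 26, Omega, 31), (1985, Sam, 26, Zephyr, 24), (2001, Ned, 26, Alpha, 40), (2001, Ned, 26, Omega, 31), (2001, Ned, 26, Zephyr, 24), (2001, Sam, 33, Beta, 12), (2001, Sam, 33, Delta, 11), (2019, Tai, 33, Beta, 12), (2019, Tai, 33, Delta, 11), (2024, Xia, 11, Alpha, 21)}
Filtering on aid ≥ 12 ∧ sname ≠ Sam leaves {(1980, Ola, 33, Beta, 12), (1980, Ola, 33, Delta, 11), (1981, Mo, 26, Alpha, 40), (1981, Mo, 26, Omega, 31), (1981, Mo, 26, Zephyr, 24), (1982, Dee, 26, Alpha, 40), (1982, Dee, 26, Omega, 31), (1982, Dee, 26, Zephyr, 24), (2001, Ned, 26, Alpha, 40), (2001, Ned, 26, Omega, 31), (2001, Ned, 26, Zephyr, 24), (2019, Tai, 33, Beta, 12), (2019, Tai, 33, Delta, 11)}.
Keep only column(s) aid, year (8 duplicate(s) eliminated): {(26, 1981), (26, 1982), (26, 2001), (33, 1980), (33, 2019)}
Set difference of the two operands is {(26, 1981), (26, 1982), (26, 2001), (33, 1980)}.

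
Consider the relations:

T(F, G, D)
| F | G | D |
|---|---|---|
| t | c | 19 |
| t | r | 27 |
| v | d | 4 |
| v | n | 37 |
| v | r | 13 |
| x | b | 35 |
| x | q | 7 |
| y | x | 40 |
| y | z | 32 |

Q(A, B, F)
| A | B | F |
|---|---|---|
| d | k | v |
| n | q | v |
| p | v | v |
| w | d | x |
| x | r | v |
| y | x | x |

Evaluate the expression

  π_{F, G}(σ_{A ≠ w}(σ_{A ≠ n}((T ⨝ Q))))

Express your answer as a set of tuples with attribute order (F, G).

T ⋈ Q (natural join on F): {(v, d, 4, d, k), (v, d, 4, n, q), (v, d, 4, p, v), (v, d, 4, x, r), (v, n, 37, d, k), (v, n, 37, n, q), (v, n, 37, p, v), (v, n, 37, x, r), (v, r, 13, d, k), (v, r, 13, n, q), (v, r, 13, p, v), (v, r, 13, x, r), (x, b, 35, w, d), (x, b, 35, y, x), (x, q, 7, w, d), (x, q, 7, y, x)}
Filtering on A ≠ n leaves {(v, d, 4, d, k), (v, d, 4, p, v), (v, d, 4, x, r), (v, n, 37, d, k), (v, n, 37, p, v), (v, n, 37, x, r), (v, r, 13, d, k), (v, r, 13, p, v), (v, r, 13, x, r), (x, b, 35, w, d), (x, b, 35, y, x), (x, q, 7, w, d), (x, q, 7, y, x)}.
Filtering on A ≠ w leaves {(v, d, 4, d, k), (v, d, 4, p, v), (v, d, 4, x, r), (v, n, 37, d, k), (v, n, 37, p, v), (v, n, 37, x, r), (v, r, 13, d, k), (v, r, 13, p, v), (v, r, 13, x, r), (x, b, 35, y, x), (x, q, 7, y, x)}.
Projecting to F, G (6 duplicate(s) eliminated): {(v, d), (v, n), (v, r), (x, b), (x, q)}

{(v, d), (v, n), (v, r), (x, b), (x, q)}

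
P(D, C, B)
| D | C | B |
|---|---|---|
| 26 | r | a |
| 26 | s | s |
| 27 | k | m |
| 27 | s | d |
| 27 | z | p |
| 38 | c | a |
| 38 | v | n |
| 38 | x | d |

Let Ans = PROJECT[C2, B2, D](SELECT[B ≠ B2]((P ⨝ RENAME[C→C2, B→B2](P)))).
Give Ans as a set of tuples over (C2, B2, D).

{(c, a, 38), (k, m, 27), (r, a, 26), (s, d, 27), (s, s, 26), (v, n, 38), (x, d, 38), (z, p, 27)}

ρ[C→C2, B→B2]: schema becomes (D, C2, B2); tuples unchanged.
P ⋈ RENAME[C→C2, B→B2](P) (natural join on D): {(26, r, a, r, a), (26, r, a, s, s), (26, s, s, r, a), (26, s, s, s, s), (27, k, m, k, m), (27, k, m, s, d), (27, k, m, z, p), (27, s, d, k, m), (27, s, d, s, d), (27, s, d, z, p), (27, z, p, k, m), (27, z, p, s, d), (27, z, p, z, p), (38, c, a, c, a), (38, c, a, v, n), (38, c, a, x, d), (38, v, n, c, a), (38, v, n, v, n), (38, v, n, x, d), (38, x, d, c, a), (38, x, d, v, n), (38, x, d, x, d)}
Apply σ_{B ≠ B2}; surviving tuples: {(26, r, a, s, s), (26, s, s, r, a), (27, k, m, s, d), (27, k, m, z, p), (27, s, d, k, m), (27, s, d, z, p), (27, z, p, k, m), (27, z, p, s, d), (38, c, a, v, n), (38, c, a, x, d), (38, v, n, c, a), (38, v, n, x, d), (38, x, d, c, a), (38, x, d, v, n)}
Keep only column(s) C2, B2, D (6 duplicate(s) eliminated): {(c, a, 38), (k, m, 27), (r, a, 26), (s, d, 27), (s, s, 26), (v, n, 38), (x, d, 38), (z, p, 27)}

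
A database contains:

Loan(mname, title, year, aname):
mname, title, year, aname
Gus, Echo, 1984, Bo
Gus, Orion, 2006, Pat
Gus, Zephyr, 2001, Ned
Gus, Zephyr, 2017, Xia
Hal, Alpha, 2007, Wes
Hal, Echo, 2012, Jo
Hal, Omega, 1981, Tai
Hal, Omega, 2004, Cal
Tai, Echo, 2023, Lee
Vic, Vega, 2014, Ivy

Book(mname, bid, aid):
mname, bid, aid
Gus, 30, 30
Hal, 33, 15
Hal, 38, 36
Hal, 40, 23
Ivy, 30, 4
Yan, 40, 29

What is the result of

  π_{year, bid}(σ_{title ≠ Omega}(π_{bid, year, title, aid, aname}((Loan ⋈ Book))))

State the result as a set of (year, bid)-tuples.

{(1984, 30), (2001, 30), (2006, 30), (2007, 33), (2007, 38), (2007, 40), (2012, 33), (2012, 38), (2012, 40), (2017, 30)}

Joining Loan and Book on mname yields {(Gus, Echo, 1984, Bo, 30, 30), (Gus, Orion, 2006, Pat, 30, 30), (Gus, Zephyr, 2001, Ned, 30, 30), (Gus, Zephyr, 2017, Xia, 30, 30), (Hal, Alpha, 2007, Wes, 33, 15), (Hal, Alpha, 2007, Wes, 38, 36), (Hal, Alpha, 2007, Wes, 40, 23), (Hal, Echo, 2012, Jo, 33, 15), (Hal, Echo, 2012, Jo, 38, 36), (Hal, Echo, 2012, Jo, 40, 23), (Hal, Omega, 1981, Tai, 33, 15), (Hal, Omega, 1981, Tai, 38, 36), (Hal, Omega, 1981, Tai, 40, 23), (Hal, Omega, 2004, Cal, 33, 15), (Hal, Omega, 2004, Cal, 38, 36), (Hal, Omega, 2004, Cal, 40, 23)}.
π_{bid, year, title, aid, aname} gives {(30, 1984, Echo, 30, Bo), (30, 2001, Zephyr, 30, Ned), (30, 2006, Orion, 30, Pat), (30, 2017, Zephyr, 30, Xia), (33, 1981, Omega, 15, Tai), (33, 2004, Omega, 15, Cal), (33, 2007, Alpha, 15, Wes), (33, 2012, Echo, 15, Jo), (38, 1981, Omega, 36, Tai), (38, 2004, Omega, 36, Cal), (38, 2007, Alpha, 36, Wes), (38, 2012, Echo, 36, Jo), (40, 1981, Omega, 23, Tai), (40, 2004, Omega, 23, Cal), (40, 2007, Alpha, 23, Wes), (40, 2012, Echo, 23, Jo)}.
Apply σ_{title ≠ Omega}; surviving tuples: {(30, 1984, Echo, 30, Bo), (30, 2001, Zephyr, 30, Ned), (30, 2006, Orion, 30, Pat), (30, 2017, Zephyr, 30, Xia), (33, 2007, Alpha, 15, Wes), (33, 2012, Echo, 15, Jo), (38, 2007, Alpha, 36, Wes), (38, 2012, Echo, 36, Jo), (40, 2007, Alpha, 23, Wes), (40, 2012, Echo, 23, Jo)}
π_{year, bid} gives {(1984, 30), (2001, 30), (2006, 30), (2007, 33), (2007, 38), (2007, 40), (2012, 33), (2012, 38), (2012, 40), (2017, 30)}.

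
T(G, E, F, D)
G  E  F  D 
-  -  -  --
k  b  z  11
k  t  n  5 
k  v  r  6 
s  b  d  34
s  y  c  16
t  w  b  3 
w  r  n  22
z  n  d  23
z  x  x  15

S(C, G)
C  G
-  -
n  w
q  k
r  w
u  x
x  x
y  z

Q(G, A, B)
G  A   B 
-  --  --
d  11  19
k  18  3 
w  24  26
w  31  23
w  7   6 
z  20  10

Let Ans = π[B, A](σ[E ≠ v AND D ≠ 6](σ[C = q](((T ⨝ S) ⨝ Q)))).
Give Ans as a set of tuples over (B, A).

T ⋈ S (natural join on G): {(k, b, z, 11, q), (k, t, n, 5, q), (k, v, r, 6, q), (w, r, n, 22, n), (w, r, n, 22, r), (z, n, d, 23, y), (z, x, x, 15, y)}
(T ⨝ S) ⋈ Q (natural join on G): {(k, b, z, 11, q, 18, 3), (k, t, n, 5, q, 18, 3), (k, v, r, 6, q, 18, 3), (w, r, n, 22, n, 24, 26), (w, r, n, 22, n, 31, 23), (w, r, n, 22, n, 7, 6), (w, r, n, 22, r, 24, 26), (w, r, n, 22, r, 31, 23), (w, r, n, 22, r, 7, 6), (z, n, d, 23, y, 20, 10), (z, x, x, 15, y, 20, 10)}
Selection C = q: {(k, b, z, 11, q, 18, 3), (k, t, n, 5, q, 18, 3), (k, v, r, 6, q, 18, 3)}
Selection E ≠ v AND D ≠ 6: {(k, b, z, 11, q, 18, 3), (k, t, n, 5, q, 18, 3)}
π[B, A]: project onto (B, A) (1 duplicate(s) eliminated) → {(3, 18)}

{(3, 18)}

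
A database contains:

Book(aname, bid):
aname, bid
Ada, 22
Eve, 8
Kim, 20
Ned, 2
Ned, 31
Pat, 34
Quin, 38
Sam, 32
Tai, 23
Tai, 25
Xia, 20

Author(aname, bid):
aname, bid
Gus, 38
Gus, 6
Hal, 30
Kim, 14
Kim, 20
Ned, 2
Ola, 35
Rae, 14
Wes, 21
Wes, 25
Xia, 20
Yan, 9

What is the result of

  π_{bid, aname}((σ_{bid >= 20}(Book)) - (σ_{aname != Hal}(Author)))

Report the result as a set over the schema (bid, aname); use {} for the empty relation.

Selection bid >= 20: {(Ada, 22), (Kim, 20), (Ned, 31), (Pat, 34), (Quin, 38), (Sam, 32), (Tai, 23), (Tai, 25), (Xia, 20)}
Selection aname != Hal: {(Gus, 38), (Gus, 6), (Kim, 14), (Kim, 20), (Ned, 2), (Ola, 35), (Rae, 14), (Wes, 21), (Wes, 25), (Xia, 20), (Yan, 9)}
Difference: {(Ada, 22), (Kim, 20), (Ned, 31), (Pat, 34), (Quin, 38), (Sam, 32), (Tai, 23), (Tai, 25), (Xia, 20)} with {(Gus, 38), (Gus, 6), (Kim, 14), (Kim, 20), (Ned, 2), (Ola, 35), (Rae, 14), (Wes, 21), (Wes, 25), (Xia, 20), (Yan, 9)} → {(Ada, 22), (Ned, 31), (Pat, 34), (Quin, 38), (Sam, 32), (Tai, 23), (Tai, 25)}
π_{bid, aname} gives {(22, Ada), (23, Tai), (25, Tai), (31, Ned), (32, Sam), (34, Pat), (38, Quin)}.

{(22, Ada), (23, Tai), (25, Tai), (31, Ned), (32, Sam), (34, Pat), (38, Quin)}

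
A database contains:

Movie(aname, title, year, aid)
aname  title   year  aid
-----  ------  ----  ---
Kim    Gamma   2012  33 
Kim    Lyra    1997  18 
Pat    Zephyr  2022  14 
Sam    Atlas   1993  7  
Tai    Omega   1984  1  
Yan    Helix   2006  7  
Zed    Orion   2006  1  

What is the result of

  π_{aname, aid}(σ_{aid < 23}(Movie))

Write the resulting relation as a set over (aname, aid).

{(Kim, 18), (Pat, 14), (Sam, 7), (Tai, 1), (Yan, 7), (Zed, 1)}

σ[aid < 23]: keep tuples satisfying aid < 23 → {(Kim, Lyra, 1997, 18), (Pat, Zephyr, 2022, 14), (Sam, Atlas, 1993, 7), (Tai, Omega, 1984, 1), (Yan, Helix, 2006, 7), (Zed, Orion, 2006, 1)}
Projecting to aname, aid: {(Kim, 18), (Pat, 14), (Sam, 7), (Tai, 1), (Yan, 7), (Zed, 1)}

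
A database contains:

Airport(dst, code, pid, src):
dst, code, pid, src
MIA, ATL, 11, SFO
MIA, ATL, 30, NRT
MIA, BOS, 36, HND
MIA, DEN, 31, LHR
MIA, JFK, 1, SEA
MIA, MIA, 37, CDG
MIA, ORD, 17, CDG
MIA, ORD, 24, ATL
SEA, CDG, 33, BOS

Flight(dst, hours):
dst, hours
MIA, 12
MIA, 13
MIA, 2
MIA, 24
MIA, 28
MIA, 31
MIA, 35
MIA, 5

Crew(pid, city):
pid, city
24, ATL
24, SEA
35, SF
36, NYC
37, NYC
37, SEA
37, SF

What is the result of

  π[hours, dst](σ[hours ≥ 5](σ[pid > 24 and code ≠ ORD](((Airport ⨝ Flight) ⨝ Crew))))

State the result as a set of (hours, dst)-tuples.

{(12, MIA), (13, MIA), (24, MIA), (28, MIA), (31, MIA), (35, MIA), (5, MIA)}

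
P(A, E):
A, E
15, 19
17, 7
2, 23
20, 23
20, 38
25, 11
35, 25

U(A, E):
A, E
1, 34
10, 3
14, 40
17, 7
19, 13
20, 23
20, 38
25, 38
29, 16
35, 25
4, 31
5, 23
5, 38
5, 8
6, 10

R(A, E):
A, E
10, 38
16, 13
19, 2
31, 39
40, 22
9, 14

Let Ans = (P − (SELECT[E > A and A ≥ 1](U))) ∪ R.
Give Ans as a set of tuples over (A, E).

σ[E > A and A ≥ 1]: keep tuples satisfying E > A and A ≥ 1 → {(1, 34), (14, 40), (20, 23), (20, 38), (25, 38), (4, 31), (5, 23), (5, 38), (5, 8), (6, 10)}
Set difference of the two operands is {(15, 19), (17, 7), (2, 23), (25, 11), (35, 25)}.
Set union of the two operands is {(10, 38), (15, 19), (16, 13), (17, 7), (19, 2), (2, 23), (25, 11), (31, 39), (35, 25), (40, 22), (9, 14)}.

{(10, 38), (15, 19), (16, 13), (17, 7), (19, 2), (2, 23), (25, 11), (31, 39), (35, 25), (40, 22), (9, 14)}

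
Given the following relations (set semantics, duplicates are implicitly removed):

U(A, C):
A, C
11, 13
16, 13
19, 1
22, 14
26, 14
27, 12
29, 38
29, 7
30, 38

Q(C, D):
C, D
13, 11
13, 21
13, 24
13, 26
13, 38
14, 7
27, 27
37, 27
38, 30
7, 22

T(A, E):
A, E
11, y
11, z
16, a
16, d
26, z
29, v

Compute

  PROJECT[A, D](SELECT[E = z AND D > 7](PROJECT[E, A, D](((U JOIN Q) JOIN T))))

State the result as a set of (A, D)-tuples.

Joining U and Q on C yields {(11, 13, 11), (11, 13, 21), (11, 13, 24), (11, 13, 26), (11, 13, 38), (16, 13, 11), (16, 13, 21), (16, 13, 24), (16, 13, 26), (16, 13, 38), (22, 14, 7), (26, 14, 7), (29, 38, 30), (29, 7, 22), (30, 38, 30)}.
Joining (U JOIN Q) and T on A yields {(11, 13, 11, y), (11, 13, 11, z), (11, 13, 21, y), (11, 13, 21, z), (11, 13, 24, y), (11, 13, 24, z), (11, 13, 26, y), (11, 13, 26, z), (11, 13, 38, y), (11, 13, 38, z), (16, 13, 11, a), (16, 13, 11, d), (16, 13, 21, a), (16, 13, 21, d), (16, 13, 24, a), (16, 13, 24, d), (16, 13, 26, a), (16, 13, 26, d), (16, 13, 38, a), (16, 13, 38, d), (26, 14, 7, z), (29, 38, 30, v), (29, 7, 22, v)}.
π[E, A, D]: project onto (E, A, D) → {(a, 16, 11), (a, 16, 21), (a, 16, 24), (a, 16, 26), (a, 16, 38), (d, 16, 11), (d, 16, 21), (d, 16, 24), (d, 16, 26), (d, 16, 38), (v, 29, 22), (v, 29, 30), (y, 11, 11), (y, 11, 21), (y, 11, 24), (y, 11, 26), (y, 11, 38), (z, 11, 11), (z, 11, 21), (z, 11, 24), (z, 11, 26), (z, 11, 38), (z, 26, 7)}
σ[E = z AND D > 7]: keep tuples satisfying E = z AND D > 7 → {(z, 11, 11), (z, 11, 21), (z, 11, 24), (z, 11, 26), (z, 11, 38)}
π[A, D]: project onto (A, D) → {(11, 11), (11, 21), (11, 24), (11, 26), (11, 38)}

{(11, 11), (11, 21), (11, 24), (11, 26), (11, 38)}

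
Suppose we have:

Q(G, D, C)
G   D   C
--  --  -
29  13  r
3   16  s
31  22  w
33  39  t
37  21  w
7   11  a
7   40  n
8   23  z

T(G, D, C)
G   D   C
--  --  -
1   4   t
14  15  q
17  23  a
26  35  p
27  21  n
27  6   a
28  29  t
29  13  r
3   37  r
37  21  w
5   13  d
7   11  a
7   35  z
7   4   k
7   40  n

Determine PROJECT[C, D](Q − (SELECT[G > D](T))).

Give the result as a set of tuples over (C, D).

{(a, 11), (n, 40), (s, 16), (t, 39), (w, 22), (z, 23)}

σ[G > D]: keep tuples satisfying G > D → {(27, 21, n), (27, 6, a), (29, 13, r), (37, 21, w), (7, 4, k)}
Difference: {(29, 13, r), (3, 16, s), (31, 22, w), (33, 39, t), (37, 21, w), (7, 11, a), (7, 40, n), (8, 23, z)} with {(27, 21, n), (27, 6, a), (29, 13, r), (37, 21, w), (7, 4, k)} → {(3, 16, s), (31, 22, w), (33, 39, t), (7, 11, a), (7, 40, n), (8, 23, z)}
π[C, D]: project onto (C, D) → {(a, 11), (n, 40), (s, 16), (t, 39), (w, 22), (z, 23)}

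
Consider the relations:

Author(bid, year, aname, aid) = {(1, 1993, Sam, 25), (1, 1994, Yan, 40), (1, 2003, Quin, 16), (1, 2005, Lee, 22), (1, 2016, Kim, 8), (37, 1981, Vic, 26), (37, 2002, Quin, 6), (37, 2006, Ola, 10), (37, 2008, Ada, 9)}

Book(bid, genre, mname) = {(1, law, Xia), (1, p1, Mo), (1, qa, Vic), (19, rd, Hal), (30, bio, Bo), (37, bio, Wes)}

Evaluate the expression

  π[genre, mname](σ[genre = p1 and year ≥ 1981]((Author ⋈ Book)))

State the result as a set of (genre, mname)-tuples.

{(p1, Mo)}

Joining Author and Book on bid yields {(1, 1993, Sam, 25, law, Xia), (1, 1993, Sam, 25, p1, Mo), (1, 1993, Sam, 25, qa, Vic), (1, 1994, Yan, 40, law, Xia), (1, 1994, Yan, 40, p1, Mo), (1, 1994, Yan, 40, qa, Vic), (1, 2003, Quin, 16, law, Xia), (1, 2003, Quin, 16, p1, Mo), (1, 2003, Quin, 16, qa, Vic), (1, 2005, Lee, 22, law, Xia), (1, 2005, Lee, 22, p1, Mo), (1, 2005, Lee, 22, qa, Vic), (1, 2016, Kim, 8, law, Xia), (1, 2016, Kim, 8, p1, Mo), (1, 2016, Kim, 8, qa, Vic), (37, 1981, Vic, 26, bio, Wes), (37, 2002, Quin, 6, bio, Wes), (37, 2006, Ola, 10, bio, Wes), (37, 2008, Ada, 9, bio, Wes)}.
Filtering on genre = p1 and year ≥ 1981 leaves {(1, 1993, Sam, 25, p1, Mo), (1, 1994, Yan, 40, p1, Mo), (1, 2003, Quin, 16, p1, Mo), (1, 2005, Lee, 22, p1, Mo), (1, 2016, Kim, 8, p1, Mo)}.
Projecting to genre, mname (4 duplicate(s) eliminated): {(p1, Mo)}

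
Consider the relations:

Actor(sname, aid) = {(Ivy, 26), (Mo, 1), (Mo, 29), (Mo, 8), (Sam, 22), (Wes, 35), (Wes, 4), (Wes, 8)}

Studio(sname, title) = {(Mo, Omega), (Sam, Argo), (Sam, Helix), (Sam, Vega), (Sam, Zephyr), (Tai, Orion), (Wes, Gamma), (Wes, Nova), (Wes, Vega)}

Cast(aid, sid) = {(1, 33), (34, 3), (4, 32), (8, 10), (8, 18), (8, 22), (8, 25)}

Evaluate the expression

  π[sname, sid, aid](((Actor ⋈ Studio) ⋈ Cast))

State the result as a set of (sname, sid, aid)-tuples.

{(Mo, 10, 8), (Mo, 18, 8), (Mo, 22, 8), (Mo, 25, 8), (Mo, 33, 1), (Wes, 10, 8), (Wes, 18, 8), (Wes, 22, 8), (Wes, 25, 8), (Wes, 32, 4)}

Actor ⋈ Studio (natural join on sname): {(Mo, 1, Omega), (Mo, 29, Omega), (Mo, 8, Omega), (Sam, 22, Argo), (Sam, 22, Helix), (Sam, 22, Vega), (Sam, 22, Zephyr), (Wes, 35, Gamma), (Wes, 35, Nova), (Wes, 35, Vega), (Wes, 4, Gamma), (Wes, 4, Nova), (Wes, 4, Vega), (Wes, 8, Gamma), (Wes, 8, Nova), (Wes, 8, Vega)}
(Actor ⋈ Studio) ⋈ Cast (natural join on aid): {(Mo, 1, Omega, 33), (Mo, 8, Omega, 10), (Mo, 8, Omega, 18), (Mo, 8, Omega, 22), (Mo, 8, Omega, 25), (Wes, 4, Gamma, 32), (Wes, 4, Nova, 32), (Wes, 4, Vega, 32), (Wes, 8, Gamma, 10), (Wes, 8, Gamma, 18), (Wes, 8, Gamma, 22), (Wes, 8, Gamma, 25), (Wes, 8, Nova, 10), (Wes, 8, Nova, 18), (Wes, 8, Nova, 22), (Wes, 8, Nova, 25), (Wes, 8, Vega, 10), (Wes, 8, Vega, 18), (Wes, 8, Vega, 22), (Wes, 8, Vega, 25)}
π_{sname, sid, aid} gives {(Mo, 10, 8), (Mo, 18, 8), (Mo, 22, 8), (Mo, 25, 8), (Mo, 33, 1), (Wes, 10, 8), (Wes, 18, 8), (Wes, 22, 8), (Wes, 25, 8), (Wes, 32, 4)} (10 duplicate(s) eliminated).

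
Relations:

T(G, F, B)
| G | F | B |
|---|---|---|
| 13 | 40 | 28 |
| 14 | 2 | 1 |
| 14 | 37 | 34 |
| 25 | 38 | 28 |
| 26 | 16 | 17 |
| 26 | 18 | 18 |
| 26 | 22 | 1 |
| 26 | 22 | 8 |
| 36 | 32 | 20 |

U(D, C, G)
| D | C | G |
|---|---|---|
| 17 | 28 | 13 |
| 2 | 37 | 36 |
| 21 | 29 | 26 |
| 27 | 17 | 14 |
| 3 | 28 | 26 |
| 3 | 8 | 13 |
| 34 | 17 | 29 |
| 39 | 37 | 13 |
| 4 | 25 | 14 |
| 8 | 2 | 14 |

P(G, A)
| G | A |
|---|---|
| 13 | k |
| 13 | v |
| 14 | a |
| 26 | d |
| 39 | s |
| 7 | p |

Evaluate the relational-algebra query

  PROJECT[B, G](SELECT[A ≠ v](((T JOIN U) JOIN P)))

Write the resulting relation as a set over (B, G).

Natural join on G: {(13, 40, 28, 17, 28), (13, 40, 28, 3, 8), (13, 40, 28, 39, 37), (14, 2, 1, 27, 17), (14, 2, 1, 4, 25), (14, 2, 1, 8, 2), (14, 37, 34, 27, 17), (14, 37, 34, 4, 25), (14, 37, 34, 8, 2), (26, 16, 17, 21, 29), (26, 16, 17, 3, 28), (26, 18, 18, 21, 29), (26, 18, 18, 3, 28), (26, 22, 1, 21, 29), (26, 22, 1, 3, 28), (26, 22, 8, 21, 29), (26, 22, 8, 3, 28), (36, 32, 20, 2, 37)}
Natural join on G: {(13, 40, 28, 17, 28, k), (13, 40, 28, 17, 28, v), (13, 40, 28, 3, 8, k), (13, 40, 28, 3, 8, v), (13, 40, 28, 39, 37, k), (13, 40, 28, 39, 37, v), (14, 2, 1, 27, 17, a), (14, 2, 1, 4, 25, a), (14, 2, 1, 8, 2, a), (14, 37, 34, 27, 17, a), (14, 37, 34, 4, 25, a), (14, 37, 34, 8, 2, a), (26, 16, 17, 21, 29, d), (26, 16, 17, 3, 28, d), (26, 18, 18, 21, 29, d), (26, 18, 18, 3, 28, d), (26, 22, 1, 21, 29, d), (26, 22, 1, 3, 28, d), (26, 22, 8, 21, 29, d), (26, 22, 8, 3, 28, d)}
Apply σ_{A ≠ v}; surviving tuples: {(13, 40, 28, 17, 28, k), (13, 40, 28, 3, 8, k), (13, 40, 28, 39, 37, k), (14, 2, 1, 27, 17, a), (14, 2, 1, 4, 25, a), (14, 2, 1, 8, 2, a), (14, 37, 34, 27, 17, a), (14, 37, 34, 4, 25, a), (14, 37, 34, 8, 2, a), (26, 16, 17, 21, 29, d), (26, 16, 17, 3, 28, d), (26, 18, 18, 21, 29, d), (26, 18, 18, 3, 28, d), (26, 22, 1, 21, 29, d), (26, 22, 1, 3, 28, d), (26, 22, 8, 21, 29, d), (26, 22, 8, 3, 28, d)}
Keep only column(s) B, G (10 duplicate(s) eliminated): {(1, 14), (1, 26), (17, 26), (18, 26), (28, 13), (34, 14), (8, 26)}

{(1, 14), (1, 26), (17, 26), (18, 26), (28, 13), (34, 14), (8, 26)}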